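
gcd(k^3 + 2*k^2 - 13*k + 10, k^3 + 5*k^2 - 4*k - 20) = k^2 + 3*k - 10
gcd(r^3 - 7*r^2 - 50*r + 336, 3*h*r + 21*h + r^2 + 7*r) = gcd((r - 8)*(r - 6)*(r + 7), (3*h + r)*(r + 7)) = r + 7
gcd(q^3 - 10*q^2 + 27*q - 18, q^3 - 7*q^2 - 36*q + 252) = q - 6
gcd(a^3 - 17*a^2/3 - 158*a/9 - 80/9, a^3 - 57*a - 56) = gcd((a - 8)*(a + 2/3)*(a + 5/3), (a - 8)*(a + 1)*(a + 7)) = a - 8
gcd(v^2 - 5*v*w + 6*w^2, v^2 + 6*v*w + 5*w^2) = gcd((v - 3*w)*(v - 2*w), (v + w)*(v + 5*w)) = 1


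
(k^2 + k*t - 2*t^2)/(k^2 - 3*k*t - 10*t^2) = (-k + t)/(-k + 5*t)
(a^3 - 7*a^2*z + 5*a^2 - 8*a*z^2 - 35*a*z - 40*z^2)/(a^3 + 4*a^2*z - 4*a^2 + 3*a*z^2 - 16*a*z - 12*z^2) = (a^2 - 8*a*z + 5*a - 40*z)/(a^2 + 3*a*z - 4*a - 12*z)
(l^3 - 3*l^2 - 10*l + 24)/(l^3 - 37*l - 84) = (l^2 - 6*l + 8)/(l^2 - 3*l - 28)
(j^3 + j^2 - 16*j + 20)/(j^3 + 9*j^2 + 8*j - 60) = (j - 2)/(j + 6)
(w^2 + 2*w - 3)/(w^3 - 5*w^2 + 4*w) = (w + 3)/(w*(w - 4))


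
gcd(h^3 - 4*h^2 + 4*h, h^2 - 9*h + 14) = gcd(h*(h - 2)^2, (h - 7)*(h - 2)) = h - 2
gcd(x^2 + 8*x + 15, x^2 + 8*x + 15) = x^2 + 8*x + 15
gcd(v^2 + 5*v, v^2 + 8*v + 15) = v + 5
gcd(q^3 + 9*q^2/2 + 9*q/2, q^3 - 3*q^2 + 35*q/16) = q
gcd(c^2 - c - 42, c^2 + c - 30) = c + 6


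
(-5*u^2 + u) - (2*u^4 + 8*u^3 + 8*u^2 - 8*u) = -2*u^4 - 8*u^3 - 13*u^2 + 9*u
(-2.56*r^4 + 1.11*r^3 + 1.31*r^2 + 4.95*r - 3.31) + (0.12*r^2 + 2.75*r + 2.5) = -2.56*r^4 + 1.11*r^3 + 1.43*r^2 + 7.7*r - 0.81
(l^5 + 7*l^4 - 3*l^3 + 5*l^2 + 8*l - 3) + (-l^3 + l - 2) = l^5 + 7*l^4 - 4*l^3 + 5*l^2 + 9*l - 5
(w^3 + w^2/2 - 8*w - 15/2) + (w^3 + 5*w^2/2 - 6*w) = 2*w^3 + 3*w^2 - 14*w - 15/2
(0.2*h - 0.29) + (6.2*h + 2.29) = 6.4*h + 2.0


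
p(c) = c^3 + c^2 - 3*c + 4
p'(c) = 3*c^2 + 2*c - 3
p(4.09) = 76.88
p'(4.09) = 55.36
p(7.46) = 452.43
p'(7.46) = 178.87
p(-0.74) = 6.36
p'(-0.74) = -2.84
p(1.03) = 3.06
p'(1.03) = 2.24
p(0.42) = 2.99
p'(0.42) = -1.63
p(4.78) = 121.72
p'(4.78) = 75.11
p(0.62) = 2.76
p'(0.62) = -0.61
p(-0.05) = 4.15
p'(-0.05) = -3.09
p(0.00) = 4.00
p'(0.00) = -3.00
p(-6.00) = -158.00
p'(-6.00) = 93.00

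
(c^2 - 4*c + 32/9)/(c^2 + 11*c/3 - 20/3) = (c - 8/3)/(c + 5)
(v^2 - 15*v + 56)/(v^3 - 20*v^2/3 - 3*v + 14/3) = 3*(v - 8)/(3*v^2 + v - 2)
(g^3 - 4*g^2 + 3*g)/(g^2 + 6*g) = (g^2 - 4*g + 3)/(g + 6)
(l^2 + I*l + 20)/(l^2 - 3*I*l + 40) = (l - 4*I)/(l - 8*I)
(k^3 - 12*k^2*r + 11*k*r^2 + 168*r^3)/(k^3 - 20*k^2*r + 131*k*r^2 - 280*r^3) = (-k - 3*r)/(-k + 5*r)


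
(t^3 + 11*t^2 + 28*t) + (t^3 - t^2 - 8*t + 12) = 2*t^3 + 10*t^2 + 20*t + 12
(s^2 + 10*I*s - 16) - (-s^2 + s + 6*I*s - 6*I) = 2*s^2 - s + 4*I*s - 16 + 6*I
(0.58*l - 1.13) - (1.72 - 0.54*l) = 1.12*l - 2.85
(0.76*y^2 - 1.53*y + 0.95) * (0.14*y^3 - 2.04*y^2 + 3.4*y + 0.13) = 0.1064*y^5 - 1.7646*y^4 + 5.8382*y^3 - 7.0412*y^2 + 3.0311*y + 0.1235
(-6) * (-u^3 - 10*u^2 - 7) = 6*u^3 + 60*u^2 + 42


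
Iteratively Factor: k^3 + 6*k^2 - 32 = (k + 4)*(k^2 + 2*k - 8) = (k + 4)^2*(k - 2)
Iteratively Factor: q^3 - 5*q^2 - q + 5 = (q - 1)*(q^2 - 4*q - 5) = (q - 5)*(q - 1)*(q + 1)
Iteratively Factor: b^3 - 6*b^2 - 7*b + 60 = (b - 4)*(b^2 - 2*b - 15) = (b - 5)*(b - 4)*(b + 3)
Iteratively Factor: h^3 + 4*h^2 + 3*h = (h + 1)*(h^2 + 3*h) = h*(h + 1)*(h + 3)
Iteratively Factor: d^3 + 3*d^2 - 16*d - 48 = (d - 4)*(d^2 + 7*d + 12) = (d - 4)*(d + 4)*(d + 3)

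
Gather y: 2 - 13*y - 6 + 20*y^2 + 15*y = 20*y^2 + 2*y - 4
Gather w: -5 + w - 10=w - 15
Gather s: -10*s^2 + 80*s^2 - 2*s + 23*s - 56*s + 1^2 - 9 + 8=70*s^2 - 35*s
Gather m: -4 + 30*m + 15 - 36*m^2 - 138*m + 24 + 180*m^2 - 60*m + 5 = 144*m^2 - 168*m + 40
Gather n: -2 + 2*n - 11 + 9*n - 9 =11*n - 22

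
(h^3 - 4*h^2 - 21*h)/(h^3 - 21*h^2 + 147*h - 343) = h*(h + 3)/(h^2 - 14*h + 49)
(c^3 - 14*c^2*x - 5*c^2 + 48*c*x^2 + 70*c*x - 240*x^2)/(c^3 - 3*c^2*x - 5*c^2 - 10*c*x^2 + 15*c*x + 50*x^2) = (-c^2 + 14*c*x - 48*x^2)/(-c^2 + 3*c*x + 10*x^2)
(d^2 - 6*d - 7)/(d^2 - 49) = (d + 1)/(d + 7)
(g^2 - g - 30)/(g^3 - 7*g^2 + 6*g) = (g + 5)/(g*(g - 1))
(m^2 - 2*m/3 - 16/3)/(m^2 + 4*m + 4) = (m - 8/3)/(m + 2)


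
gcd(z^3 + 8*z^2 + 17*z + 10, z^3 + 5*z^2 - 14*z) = 1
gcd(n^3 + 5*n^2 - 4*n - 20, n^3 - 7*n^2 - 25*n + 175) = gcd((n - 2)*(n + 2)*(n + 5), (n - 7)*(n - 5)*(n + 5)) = n + 5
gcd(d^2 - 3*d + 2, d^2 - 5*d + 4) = d - 1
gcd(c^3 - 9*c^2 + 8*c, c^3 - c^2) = c^2 - c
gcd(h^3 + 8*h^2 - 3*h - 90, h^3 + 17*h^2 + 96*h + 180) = h^2 + 11*h + 30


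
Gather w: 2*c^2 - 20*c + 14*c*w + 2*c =2*c^2 + 14*c*w - 18*c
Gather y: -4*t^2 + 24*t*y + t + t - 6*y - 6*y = -4*t^2 + 2*t + y*(24*t - 12)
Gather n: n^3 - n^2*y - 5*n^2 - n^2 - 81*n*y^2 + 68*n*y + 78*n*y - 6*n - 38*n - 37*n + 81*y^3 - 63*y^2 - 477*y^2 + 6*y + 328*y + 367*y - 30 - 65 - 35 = n^3 + n^2*(-y - 6) + n*(-81*y^2 + 146*y - 81) + 81*y^3 - 540*y^2 + 701*y - 130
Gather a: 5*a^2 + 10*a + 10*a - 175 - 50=5*a^2 + 20*a - 225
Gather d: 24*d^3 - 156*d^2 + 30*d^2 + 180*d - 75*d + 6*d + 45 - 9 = 24*d^3 - 126*d^2 + 111*d + 36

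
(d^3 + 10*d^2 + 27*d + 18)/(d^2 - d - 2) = (d^2 + 9*d + 18)/(d - 2)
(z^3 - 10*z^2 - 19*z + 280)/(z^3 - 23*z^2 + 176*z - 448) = (z + 5)/(z - 8)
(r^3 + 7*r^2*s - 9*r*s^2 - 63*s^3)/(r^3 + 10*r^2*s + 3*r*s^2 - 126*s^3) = (r + 3*s)/(r + 6*s)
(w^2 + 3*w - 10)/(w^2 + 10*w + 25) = (w - 2)/(w + 5)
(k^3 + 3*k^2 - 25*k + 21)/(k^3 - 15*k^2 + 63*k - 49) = (k^2 + 4*k - 21)/(k^2 - 14*k + 49)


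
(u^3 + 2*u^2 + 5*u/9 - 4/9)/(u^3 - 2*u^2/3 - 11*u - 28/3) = (9*u^2 + 9*u - 4)/(3*(3*u^2 - 5*u - 28))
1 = 1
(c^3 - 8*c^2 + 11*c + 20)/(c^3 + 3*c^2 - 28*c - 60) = (c^2 - 3*c - 4)/(c^2 + 8*c + 12)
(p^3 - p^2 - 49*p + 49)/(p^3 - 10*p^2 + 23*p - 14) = (p + 7)/(p - 2)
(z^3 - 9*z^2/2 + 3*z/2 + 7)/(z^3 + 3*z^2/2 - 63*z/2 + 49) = (z + 1)/(z + 7)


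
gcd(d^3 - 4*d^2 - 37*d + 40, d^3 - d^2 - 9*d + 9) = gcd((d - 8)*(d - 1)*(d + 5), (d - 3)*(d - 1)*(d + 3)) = d - 1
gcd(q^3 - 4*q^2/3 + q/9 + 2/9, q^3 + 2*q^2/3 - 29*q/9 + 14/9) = q^2 - 5*q/3 + 2/3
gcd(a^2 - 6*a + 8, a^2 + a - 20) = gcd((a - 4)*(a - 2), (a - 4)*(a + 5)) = a - 4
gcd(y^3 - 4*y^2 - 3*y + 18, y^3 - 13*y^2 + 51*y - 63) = y^2 - 6*y + 9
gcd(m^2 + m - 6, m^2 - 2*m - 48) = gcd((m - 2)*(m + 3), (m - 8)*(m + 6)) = 1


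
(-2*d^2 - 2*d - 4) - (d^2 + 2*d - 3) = -3*d^2 - 4*d - 1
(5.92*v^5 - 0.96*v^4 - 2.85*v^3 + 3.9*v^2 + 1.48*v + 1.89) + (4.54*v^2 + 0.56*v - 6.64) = 5.92*v^5 - 0.96*v^4 - 2.85*v^3 + 8.44*v^2 + 2.04*v - 4.75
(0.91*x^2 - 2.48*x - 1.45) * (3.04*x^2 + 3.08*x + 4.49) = 2.7664*x^4 - 4.7364*x^3 - 7.9605*x^2 - 15.6012*x - 6.5105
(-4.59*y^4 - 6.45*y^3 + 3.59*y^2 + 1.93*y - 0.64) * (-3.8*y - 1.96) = 17.442*y^5 + 33.5064*y^4 - 1.0*y^3 - 14.3704*y^2 - 1.3508*y + 1.2544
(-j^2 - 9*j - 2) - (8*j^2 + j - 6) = -9*j^2 - 10*j + 4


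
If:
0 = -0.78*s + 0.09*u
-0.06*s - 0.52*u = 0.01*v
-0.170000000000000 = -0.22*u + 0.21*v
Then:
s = 0.00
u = 0.02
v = -0.79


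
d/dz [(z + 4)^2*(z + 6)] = (z + 4)*(3*z + 16)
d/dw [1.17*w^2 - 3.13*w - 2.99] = 2.34*w - 3.13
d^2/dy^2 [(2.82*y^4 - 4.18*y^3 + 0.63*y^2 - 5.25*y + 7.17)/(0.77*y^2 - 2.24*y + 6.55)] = (3.343956*y^6 - 29.183616*y^5 + 170.233812*y^4 - 665.836318*y^3 + 1826.236488*y^2 - 991.325346*y - 100.370256)/(0.456533*y^6 - 3.984288*y^5 + 23.241141*y^4 - 79.024064*y^3 + 197.700615*y^2 - 288.3048*y + 281.011375)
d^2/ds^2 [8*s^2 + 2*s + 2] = 16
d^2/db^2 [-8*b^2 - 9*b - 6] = -16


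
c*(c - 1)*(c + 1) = c^3 - c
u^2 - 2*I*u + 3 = (u - 3*I)*(u + I)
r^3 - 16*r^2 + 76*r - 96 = (r - 8)*(r - 6)*(r - 2)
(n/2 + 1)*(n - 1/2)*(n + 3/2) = n^3/2 + 3*n^2/2 + 5*n/8 - 3/4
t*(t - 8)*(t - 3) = t^3 - 11*t^2 + 24*t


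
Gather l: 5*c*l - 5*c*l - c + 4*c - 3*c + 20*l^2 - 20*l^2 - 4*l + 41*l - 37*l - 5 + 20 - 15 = 0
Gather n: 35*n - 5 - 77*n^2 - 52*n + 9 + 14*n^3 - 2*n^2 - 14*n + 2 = 14*n^3 - 79*n^2 - 31*n + 6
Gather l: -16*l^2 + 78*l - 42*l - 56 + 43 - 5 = -16*l^2 + 36*l - 18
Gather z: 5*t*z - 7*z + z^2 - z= z^2 + z*(5*t - 8)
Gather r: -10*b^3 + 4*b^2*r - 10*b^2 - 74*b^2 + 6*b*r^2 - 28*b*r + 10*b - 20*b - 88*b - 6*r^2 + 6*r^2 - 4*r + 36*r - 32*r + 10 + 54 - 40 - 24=-10*b^3 - 84*b^2 + 6*b*r^2 - 98*b + r*(4*b^2 - 28*b)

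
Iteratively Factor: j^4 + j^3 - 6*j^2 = (j)*(j^3 + j^2 - 6*j) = j^2*(j^2 + j - 6) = j^2*(j + 3)*(j - 2)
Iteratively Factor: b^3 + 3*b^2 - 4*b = (b + 4)*(b^2 - b) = (b - 1)*(b + 4)*(b)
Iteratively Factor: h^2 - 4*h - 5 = (h + 1)*(h - 5)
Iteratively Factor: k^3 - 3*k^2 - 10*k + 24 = (k - 2)*(k^2 - k - 12) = (k - 4)*(k - 2)*(k + 3)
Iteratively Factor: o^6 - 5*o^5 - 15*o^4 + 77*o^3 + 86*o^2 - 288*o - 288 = (o - 3)*(o^5 - 2*o^4 - 21*o^3 + 14*o^2 + 128*o + 96) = (o - 3)*(o + 3)*(o^4 - 5*o^3 - 6*o^2 + 32*o + 32) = (o - 4)*(o - 3)*(o + 3)*(o^3 - o^2 - 10*o - 8) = (o - 4)^2*(o - 3)*(o + 3)*(o^2 + 3*o + 2) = (o - 4)^2*(o - 3)*(o + 2)*(o + 3)*(o + 1)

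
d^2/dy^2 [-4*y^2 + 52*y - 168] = -8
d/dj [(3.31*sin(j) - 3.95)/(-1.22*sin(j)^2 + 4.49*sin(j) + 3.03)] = (4.0382*sin(j)^2 - 9.638*sin(j) + 27.7648)*cos(j)/(1.4884*sin(j)^4 - 10.9556*sin(j)^3 + 12.7669*sin(j)^2 + 27.2094*sin(j) + 9.1809)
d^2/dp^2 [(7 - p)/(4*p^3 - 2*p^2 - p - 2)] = 2*(-48*p^5 + 696*p^4 - 456*p^3 - 48*p^2 + 222*p - 19)/(64*p^9 - 96*p^8 - 56*p^6 + 96*p^5 + 18*p^4 + 23*p^3 - 30*p^2 - 12*p - 8)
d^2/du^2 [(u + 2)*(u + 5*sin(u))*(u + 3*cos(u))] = -5*u^2*sin(u) - 3*u^2*cos(u) - 22*u*sin(u) - 30*u*sin(2*u) + 14*u*cos(u) + 6*u - 2*sin(u) - 60*sin(2*u) + 26*cos(u) + 30*cos(2*u) + 4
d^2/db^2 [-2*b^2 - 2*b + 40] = -4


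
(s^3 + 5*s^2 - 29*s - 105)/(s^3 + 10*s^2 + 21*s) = (s - 5)/s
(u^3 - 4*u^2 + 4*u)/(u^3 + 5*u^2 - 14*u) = (u - 2)/(u + 7)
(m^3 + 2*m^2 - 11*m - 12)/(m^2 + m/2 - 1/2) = 2*(m^2 + m - 12)/(2*m - 1)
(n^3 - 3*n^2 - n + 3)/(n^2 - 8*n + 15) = (n^2 - 1)/(n - 5)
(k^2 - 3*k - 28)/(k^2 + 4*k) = (k - 7)/k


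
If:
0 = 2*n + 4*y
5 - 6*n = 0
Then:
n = 5/6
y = -5/12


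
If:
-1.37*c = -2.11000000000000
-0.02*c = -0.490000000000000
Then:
No Solution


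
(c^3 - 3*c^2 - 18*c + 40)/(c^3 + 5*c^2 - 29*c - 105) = (c^2 + 2*c - 8)/(c^2 + 10*c + 21)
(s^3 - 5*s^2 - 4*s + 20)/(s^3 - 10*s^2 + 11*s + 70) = (s - 2)/(s - 7)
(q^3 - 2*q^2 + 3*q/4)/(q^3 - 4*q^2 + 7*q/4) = (2*q - 3)/(2*q - 7)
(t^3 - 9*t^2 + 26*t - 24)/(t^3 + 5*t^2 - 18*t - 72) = (t^2 - 5*t + 6)/(t^2 + 9*t + 18)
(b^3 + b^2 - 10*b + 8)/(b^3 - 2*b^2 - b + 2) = (b + 4)/(b + 1)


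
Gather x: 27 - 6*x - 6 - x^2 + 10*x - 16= -x^2 + 4*x + 5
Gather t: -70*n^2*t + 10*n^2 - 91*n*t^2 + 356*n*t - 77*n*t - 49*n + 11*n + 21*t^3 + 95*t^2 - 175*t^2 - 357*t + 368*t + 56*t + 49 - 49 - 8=10*n^2 - 38*n + 21*t^3 + t^2*(-91*n - 80) + t*(-70*n^2 + 279*n + 67) - 8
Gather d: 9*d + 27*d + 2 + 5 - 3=36*d + 4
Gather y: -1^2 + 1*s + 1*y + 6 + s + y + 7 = 2*s + 2*y + 12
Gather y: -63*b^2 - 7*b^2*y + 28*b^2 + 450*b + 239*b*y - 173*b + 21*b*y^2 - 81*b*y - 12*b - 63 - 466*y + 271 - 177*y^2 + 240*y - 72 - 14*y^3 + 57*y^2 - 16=-35*b^2 + 265*b - 14*y^3 + y^2*(21*b - 120) + y*(-7*b^2 + 158*b - 226) + 120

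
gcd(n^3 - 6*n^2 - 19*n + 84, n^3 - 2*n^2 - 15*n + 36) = n^2 + n - 12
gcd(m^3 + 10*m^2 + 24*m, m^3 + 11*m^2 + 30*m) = m^2 + 6*m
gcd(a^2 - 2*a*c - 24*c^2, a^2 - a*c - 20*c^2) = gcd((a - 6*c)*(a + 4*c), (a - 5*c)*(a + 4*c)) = a + 4*c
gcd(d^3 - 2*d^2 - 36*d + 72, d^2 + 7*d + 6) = d + 6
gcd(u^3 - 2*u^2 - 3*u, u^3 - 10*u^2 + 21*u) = u^2 - 3*u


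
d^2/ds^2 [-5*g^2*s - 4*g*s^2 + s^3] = -8*g + 6*s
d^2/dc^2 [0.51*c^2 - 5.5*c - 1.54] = 1.02000000000000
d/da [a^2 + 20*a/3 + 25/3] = 2*a + 20/3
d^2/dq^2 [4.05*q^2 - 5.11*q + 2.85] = 8.10000000000000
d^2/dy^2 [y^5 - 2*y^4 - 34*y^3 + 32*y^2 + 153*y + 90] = 20*y^3 - 24*y^2 - 204*y + 64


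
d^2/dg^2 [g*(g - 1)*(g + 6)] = 6*g + 10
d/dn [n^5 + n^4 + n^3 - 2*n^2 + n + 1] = 5*n^4 + 4*n^3 + 3*n^2 - 4*n + 1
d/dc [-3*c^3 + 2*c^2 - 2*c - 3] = -9*c^2 + 4*c - 2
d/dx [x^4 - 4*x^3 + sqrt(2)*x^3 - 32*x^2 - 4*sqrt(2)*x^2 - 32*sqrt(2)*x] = 4*x^3 - 12*x^2 + 3*sqrt(2)*x^2 - 64*x - 8*sqrt(2)*x - 32*sqrt(2)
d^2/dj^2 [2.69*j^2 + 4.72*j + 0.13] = 5.38000000000000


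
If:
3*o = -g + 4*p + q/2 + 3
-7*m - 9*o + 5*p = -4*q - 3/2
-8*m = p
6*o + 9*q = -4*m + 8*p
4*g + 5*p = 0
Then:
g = 90/83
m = 9/83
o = -489/830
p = -72/83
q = -177/415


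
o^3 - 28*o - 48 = (o - 6)*(o + 2)*(o + 4)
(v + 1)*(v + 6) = v^2 + 7*v + 6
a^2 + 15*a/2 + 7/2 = (a + 1/2)*(a + 7)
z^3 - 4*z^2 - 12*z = z*(z - 6)*(z + 2)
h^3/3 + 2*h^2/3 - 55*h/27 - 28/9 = (h/3 + 1)*(h - 7/3)*(h + 4/3)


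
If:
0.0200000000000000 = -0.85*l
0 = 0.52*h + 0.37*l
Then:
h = 0.02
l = -0.02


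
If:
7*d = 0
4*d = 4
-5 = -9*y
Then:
No Solution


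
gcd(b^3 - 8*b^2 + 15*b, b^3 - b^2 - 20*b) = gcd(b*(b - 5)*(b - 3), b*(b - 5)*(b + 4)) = b^2 - 5*b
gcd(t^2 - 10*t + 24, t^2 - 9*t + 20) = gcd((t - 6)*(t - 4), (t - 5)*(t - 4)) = t - 4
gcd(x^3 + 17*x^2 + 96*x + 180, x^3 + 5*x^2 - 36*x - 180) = x^2 + 11*x + 30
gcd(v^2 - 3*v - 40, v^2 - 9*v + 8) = v - 8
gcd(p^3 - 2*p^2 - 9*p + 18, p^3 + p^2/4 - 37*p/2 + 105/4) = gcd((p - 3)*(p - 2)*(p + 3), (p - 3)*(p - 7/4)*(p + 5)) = p - 3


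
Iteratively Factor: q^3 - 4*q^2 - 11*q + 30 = (q - 2)*(q^2 - 2*q - 15) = (q - 2)*(q + 3)*(q - 5)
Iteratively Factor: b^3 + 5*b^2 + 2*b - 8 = (b - 1)*(b^2 + 6*b + 8) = (b - 1)*(b + 2)*(b + 4)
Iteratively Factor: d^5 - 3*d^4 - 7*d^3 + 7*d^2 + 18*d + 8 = (d - 4)*(d^4 + d^3 - 3*d^2 - 5*d - 2) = (d - 4)*(d + 1)*(d^3 - 3*d - 2) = (d - 4)*(d + 1)^2*(d^2 - d - 2) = (d - 4)*(d + 1)^3*(d - 2)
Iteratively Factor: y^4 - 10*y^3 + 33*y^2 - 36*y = (y - 3)*(y^3 - 7*y^2 + 12*y) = (y - 3)^2*(y^2 - 4*y) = y*(y - 3)^2*(y - 4)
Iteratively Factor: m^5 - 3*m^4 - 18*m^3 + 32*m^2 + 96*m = (m - 4)*(m^4 + m^3 - 14*m^2 - 24*m) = m*(m - 4)*(m^3 + m^2 - 14*m - 24) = m*(m - 4)*(m + 2)*(m^2 - m - 12) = m*(m - 4)*(m + 2)*(m + 3)*(m - 4)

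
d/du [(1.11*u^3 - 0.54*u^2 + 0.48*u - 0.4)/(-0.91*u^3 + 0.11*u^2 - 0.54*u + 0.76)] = (4.44089209850063e-16*u^5 - 0.3693*u^4 - 0.3252*u^3 + 1.6776*u^2 - 0.7328*u + 0.1488)/(0.8281*u^6 - 0.2002*u^5 + 0.9949*u^4 - 1.502*u^3 + 0.4588*u^2 - 0.8208*u + 0.5776)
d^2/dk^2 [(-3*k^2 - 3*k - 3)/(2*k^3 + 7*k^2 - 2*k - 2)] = 6*(-4*k^6 - 12*k^5 - 78*k^4 - 207*k^3 - 201*k^2 - 12*k - 18)/(8*k^9 + 84*k^8 + 270*k^7 + 151*k^6 - 438*k^5 - 162*k^4 + 184*k^3 + 60*k^2 - 24*k - 8)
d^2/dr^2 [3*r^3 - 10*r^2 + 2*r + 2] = 18*r - 20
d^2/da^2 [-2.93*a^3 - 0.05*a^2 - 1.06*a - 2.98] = -17.58*a - 0.1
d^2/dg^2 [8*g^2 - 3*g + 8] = 16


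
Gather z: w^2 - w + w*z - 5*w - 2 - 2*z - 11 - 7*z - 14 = w^2 - 6*w + z*(w - 9) - 27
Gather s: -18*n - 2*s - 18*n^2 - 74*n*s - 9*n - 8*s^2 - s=-18*n^2 - 27*n - 8*s^2 + s*(-74*n - 3)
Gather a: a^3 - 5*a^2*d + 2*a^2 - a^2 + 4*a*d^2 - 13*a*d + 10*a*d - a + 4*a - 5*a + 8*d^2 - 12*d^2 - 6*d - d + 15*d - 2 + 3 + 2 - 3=a^3 + a^2*(1 - 5*d) + a*(4*d^2 - 3*d - 2) - 4*d^2 + 8*d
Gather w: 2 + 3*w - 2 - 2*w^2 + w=-2*w^2 + 4*w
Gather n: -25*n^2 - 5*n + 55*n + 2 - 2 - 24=-25*n^2 + 50*n - 24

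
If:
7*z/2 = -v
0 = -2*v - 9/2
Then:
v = -9/4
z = 9/14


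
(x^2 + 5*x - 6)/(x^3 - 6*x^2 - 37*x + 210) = (x - 1)/(x^2 - 12*x + 35)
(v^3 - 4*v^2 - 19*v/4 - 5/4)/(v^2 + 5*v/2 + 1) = (2*v^2 - 9*v - 5)/(2*(v + 2))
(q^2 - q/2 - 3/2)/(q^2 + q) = (q - 3/2)/q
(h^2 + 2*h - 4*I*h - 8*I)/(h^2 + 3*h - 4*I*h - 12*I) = (h + 2)/(h + 3)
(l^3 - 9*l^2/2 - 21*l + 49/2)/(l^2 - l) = l - 7/2 - 49/(2*l)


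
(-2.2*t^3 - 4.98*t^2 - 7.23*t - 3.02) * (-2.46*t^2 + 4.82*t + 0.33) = 5.412*t^5 + 1.6468*t^4 - 6.9438*t^3 - 29.0628*t^2 - 16.9423*t - 0.9966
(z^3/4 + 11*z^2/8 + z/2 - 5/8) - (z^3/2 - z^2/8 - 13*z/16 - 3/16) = -z^3/4 + 3*z^2/2 + 21*z/16 - 7/16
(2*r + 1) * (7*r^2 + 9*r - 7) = 14*r^3 + 25*r^2 - 5*r - 7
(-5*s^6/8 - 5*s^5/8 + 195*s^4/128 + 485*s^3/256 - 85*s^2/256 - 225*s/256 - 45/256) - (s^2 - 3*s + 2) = -5*s^6/8 - 5*s^5/8 + 195*s^4/128 + 485*s^3/256 - 341*s^2/256 + 543*s/256 - 557/256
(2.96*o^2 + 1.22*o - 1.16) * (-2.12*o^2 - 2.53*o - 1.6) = -6.2752*o^4 - 10.0752*o^3 - 5.3634*o^2 + 0.9828*o + 1.856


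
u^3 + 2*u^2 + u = u*(u + 1)^2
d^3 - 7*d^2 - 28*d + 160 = (d - 8)*(d - 4)*(d + 5)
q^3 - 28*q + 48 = (q - 4)*(q - 2)*(q + 6)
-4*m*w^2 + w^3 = w^2*(-4*m + w)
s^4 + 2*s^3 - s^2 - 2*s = s*(s - 1)*(s + 1)*(s + 2)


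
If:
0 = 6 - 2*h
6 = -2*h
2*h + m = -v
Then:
No Solution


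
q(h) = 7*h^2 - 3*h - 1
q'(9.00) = 123.00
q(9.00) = 539.00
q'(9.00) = 123.00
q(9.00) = 539.00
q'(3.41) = 44.74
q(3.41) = 70.17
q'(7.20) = 97.80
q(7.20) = 340.28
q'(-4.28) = -62.92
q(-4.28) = 140.07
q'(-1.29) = -21.06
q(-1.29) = 14.52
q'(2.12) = 26.68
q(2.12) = 24.10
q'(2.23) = 28.22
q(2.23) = 27.12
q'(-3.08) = -46.12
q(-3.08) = 74.64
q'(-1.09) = -18.26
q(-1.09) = 10.59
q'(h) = 14*h - 3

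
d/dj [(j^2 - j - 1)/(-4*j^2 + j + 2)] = (-3*j^2 - 4*j - 1)/(16*j^4 - 8*j^3 - 15*j^2 + 4*j + 4)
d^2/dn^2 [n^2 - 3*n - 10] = 2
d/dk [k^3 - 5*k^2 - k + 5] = 3*k^2 - 10*k - 1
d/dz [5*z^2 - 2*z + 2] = 10*z - 2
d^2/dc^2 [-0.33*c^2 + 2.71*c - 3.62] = -0.660000000000000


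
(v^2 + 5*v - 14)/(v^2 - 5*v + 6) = (v + 7)/(v - 3)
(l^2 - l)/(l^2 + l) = (l - 1)/(l + 1)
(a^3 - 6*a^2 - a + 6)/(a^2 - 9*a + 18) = (a^2 - 1)/(a - 3)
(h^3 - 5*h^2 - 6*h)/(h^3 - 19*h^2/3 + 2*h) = 3*(h + 1)/(3*h - 1)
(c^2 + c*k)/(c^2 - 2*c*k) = (c + k)/(c - 2*k)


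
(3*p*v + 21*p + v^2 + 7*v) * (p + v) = 3*p^2*v + 21*p^2 + 4*p*v^2 + 28*p*v + v^3 + 7*v^2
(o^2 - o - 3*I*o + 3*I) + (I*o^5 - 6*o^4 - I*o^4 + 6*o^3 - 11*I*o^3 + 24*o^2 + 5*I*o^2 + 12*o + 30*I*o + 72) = I*o^5 - 6*o^4 - I*o^4 + 6*o^3 - 11*I*o^3 + 25*o^2 + 5*I*o^2 + 11*o + 27*I*o + 72 + 3*I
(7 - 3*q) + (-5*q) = 7 - 8*q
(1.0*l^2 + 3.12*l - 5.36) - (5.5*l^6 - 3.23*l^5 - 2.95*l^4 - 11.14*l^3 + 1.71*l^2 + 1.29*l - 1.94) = -5.5*l^6 + 3.23*l^5 + 2.95*l^4 + 11.14*l^3 - 0.71*l^2 + 1.83*l - 3.42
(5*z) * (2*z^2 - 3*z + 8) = 10*z^3 - 15*z^2 + 40*z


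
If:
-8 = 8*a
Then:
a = -1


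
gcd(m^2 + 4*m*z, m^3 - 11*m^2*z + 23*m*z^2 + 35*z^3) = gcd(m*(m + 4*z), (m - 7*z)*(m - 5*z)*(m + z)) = 1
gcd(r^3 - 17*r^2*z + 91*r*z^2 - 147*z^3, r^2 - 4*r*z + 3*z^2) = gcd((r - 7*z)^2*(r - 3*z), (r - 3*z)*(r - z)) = -r + 3*z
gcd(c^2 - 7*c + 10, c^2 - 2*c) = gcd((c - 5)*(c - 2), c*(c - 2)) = c - 2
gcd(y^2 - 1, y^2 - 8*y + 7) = y - 1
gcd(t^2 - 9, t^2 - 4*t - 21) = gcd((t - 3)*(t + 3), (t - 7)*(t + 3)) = t + 3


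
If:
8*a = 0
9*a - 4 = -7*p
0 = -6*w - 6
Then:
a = 0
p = 4/7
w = -1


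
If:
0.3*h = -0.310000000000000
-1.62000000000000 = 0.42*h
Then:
No Solution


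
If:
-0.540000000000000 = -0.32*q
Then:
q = 1.69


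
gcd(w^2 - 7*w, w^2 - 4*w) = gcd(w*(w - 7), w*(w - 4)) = w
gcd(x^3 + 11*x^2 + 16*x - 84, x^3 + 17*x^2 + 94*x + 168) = x^2 + 13*x + 42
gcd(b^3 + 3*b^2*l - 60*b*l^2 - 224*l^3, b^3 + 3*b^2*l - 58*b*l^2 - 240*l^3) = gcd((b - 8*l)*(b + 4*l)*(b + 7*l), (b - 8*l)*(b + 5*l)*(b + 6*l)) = b - 8*l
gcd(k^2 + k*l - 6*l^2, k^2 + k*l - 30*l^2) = 1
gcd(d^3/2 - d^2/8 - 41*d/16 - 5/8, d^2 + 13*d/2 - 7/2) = 1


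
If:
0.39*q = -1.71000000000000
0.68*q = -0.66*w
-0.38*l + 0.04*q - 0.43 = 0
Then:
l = -1.59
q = -4.38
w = 4.52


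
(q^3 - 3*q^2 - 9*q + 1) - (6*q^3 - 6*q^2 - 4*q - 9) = -5*q^3 + 3*q^2 - 5*q + 10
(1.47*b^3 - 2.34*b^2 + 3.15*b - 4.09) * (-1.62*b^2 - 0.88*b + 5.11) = -2.3814*b^5 + 2.4972*b^4 + 4.4679*b^3 - 8.1036*b^2 + 19.6957*b - 20.8999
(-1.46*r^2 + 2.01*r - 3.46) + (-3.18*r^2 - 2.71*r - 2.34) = -4.64*r^2 - 0.7*r - 5.8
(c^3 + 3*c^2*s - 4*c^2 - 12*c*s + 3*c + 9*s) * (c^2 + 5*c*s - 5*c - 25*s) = c^5 + 8*c^4*s - 9*c^4 + 15*c^3*s^2 - 72*c^3*s + 23*c^3 - 135*c^2*s^2 + 184*c^2*s - 15*c^2 + 345*c*s^2 - 120*c*s - 225*s^2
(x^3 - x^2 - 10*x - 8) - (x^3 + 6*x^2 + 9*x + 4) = -7*x^2 - 19*x - 12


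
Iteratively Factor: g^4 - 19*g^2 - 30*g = (g + 2)*(g^3 - 2*g^2 - 15*g) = (g - 5)*(g + 2)*(g^2 + 3*g) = (g - 5)*(g + 2)*(g + 3)*(g)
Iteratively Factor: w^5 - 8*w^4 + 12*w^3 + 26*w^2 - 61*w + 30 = (w - 1)*(w^4 - 7*w^3 + 5*w^2 + 31*w - 30) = (w - 5)*(w - 1)*(w^3 - 2*w^2 - 5*w + 6) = (w - 5)*(w - 3)*(w - 1)*(w^2 + w - 2) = (w - 5)*(w - 3)*(w - 1)*(w + 2)*(w - 1)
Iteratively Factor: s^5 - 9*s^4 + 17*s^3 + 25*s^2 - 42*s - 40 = (s - 4)*(s^4 - 5*s^3 - 3*s^2 + 13*s + 10) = (s - 4)*(s + 1)*(s^3 - 6*s^2 + 3*s + 10) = (s - 4)*(s - 2)*(s + 1)*(s^2 - 4*s - 5) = (s - 5)*(s - 4)*(s - 2)*(s + 1)*(s + 1)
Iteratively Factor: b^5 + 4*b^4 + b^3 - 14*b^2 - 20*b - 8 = (b + 2)*(b^4 + 2*b^3 - 3*b^2 - 8*b - 4) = (b + 2)^2*(b^3 - 3*b - 2) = (b + 1)*(b + 2)^2*(b^2 - b - 2) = (b + 1)^2*(b + 2)^2*(b - 2)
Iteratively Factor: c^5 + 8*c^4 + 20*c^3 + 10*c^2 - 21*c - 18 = (c + 2)*(c^4 + 6*c^3 + 8*c^2 - 6*c - 9) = (c + 1)*(c + 2)*(c^3 + 5*c^2 + 3*c - 9) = (c + 1)*(c + 2)*(c + 3)*(c^2 + 2*c - 3) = (c - 1)*(c + 1)*(c + 2)*(c + 3)*(c + 3)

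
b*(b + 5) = b^2 + 5*b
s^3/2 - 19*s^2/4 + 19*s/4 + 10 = (s/2 + 1/2)*(s - 8)*(s - 5/2)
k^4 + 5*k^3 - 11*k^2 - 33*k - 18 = (k - 3)*(k + 1)^2*(k + 6)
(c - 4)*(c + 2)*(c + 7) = c^3 + 5*c^2 - 22*c - 56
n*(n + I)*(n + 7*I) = n^3 + 8*I*n^2 - 7*n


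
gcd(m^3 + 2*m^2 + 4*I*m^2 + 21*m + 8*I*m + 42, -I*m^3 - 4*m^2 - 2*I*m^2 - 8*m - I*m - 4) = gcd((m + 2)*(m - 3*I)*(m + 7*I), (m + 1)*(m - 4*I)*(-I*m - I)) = 1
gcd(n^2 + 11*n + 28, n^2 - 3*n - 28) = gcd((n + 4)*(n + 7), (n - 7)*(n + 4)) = n + 4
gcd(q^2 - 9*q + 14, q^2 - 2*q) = q - 2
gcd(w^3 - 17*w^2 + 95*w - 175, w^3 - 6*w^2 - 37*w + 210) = w^2 - 12*w + 35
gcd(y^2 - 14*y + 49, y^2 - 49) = y - 7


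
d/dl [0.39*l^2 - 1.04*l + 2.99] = 0.78*l - 1.04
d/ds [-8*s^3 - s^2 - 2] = 2*s*(-12*s - 1)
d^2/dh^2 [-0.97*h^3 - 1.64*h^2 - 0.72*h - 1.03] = -5.82*h - 3.28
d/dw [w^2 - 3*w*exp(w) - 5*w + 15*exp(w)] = -3*w*exp(w) + 2*w + 12*exp(w) - 5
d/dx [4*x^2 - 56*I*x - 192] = 8*x - 56*I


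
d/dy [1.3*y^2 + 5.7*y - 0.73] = 2.6*y + 5.7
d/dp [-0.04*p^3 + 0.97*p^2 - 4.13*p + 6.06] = -0.12*p^2 + 1.94*p - 4.13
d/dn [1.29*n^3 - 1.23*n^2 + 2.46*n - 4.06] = 3.87*n^2 - 2.46*n + 2.46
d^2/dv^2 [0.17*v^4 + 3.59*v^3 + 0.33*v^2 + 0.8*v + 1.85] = 2.04*v^2 + 21.54*v + 0.66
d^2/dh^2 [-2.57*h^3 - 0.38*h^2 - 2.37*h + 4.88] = -15.42*h - 0.76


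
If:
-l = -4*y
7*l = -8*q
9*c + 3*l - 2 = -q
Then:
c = 2/9 - 17*y/18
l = 4*y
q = -7*y/2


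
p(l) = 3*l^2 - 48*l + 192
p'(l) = 6*l - 48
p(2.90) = 78.03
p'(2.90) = -30.60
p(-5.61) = 555.70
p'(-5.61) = -81.66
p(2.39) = 94.42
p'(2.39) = -33.66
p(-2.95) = 359.71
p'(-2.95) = -65.70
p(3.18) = 69.70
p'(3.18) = -28.92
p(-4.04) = 434.88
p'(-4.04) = -72.24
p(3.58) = 58.61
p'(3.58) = -26.52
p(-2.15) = 309.07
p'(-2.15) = -60.90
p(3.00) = 75.00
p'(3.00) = -30.00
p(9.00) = 3.00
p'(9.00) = 6.00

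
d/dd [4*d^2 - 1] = 8*d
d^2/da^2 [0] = 0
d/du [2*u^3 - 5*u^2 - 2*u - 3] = 6*u^2 - 10*u - 2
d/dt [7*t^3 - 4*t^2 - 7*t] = 21*t^2 - 8*t - 7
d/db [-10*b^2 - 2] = -20*b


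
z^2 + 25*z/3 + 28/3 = (z + 4/3)*(z + 7)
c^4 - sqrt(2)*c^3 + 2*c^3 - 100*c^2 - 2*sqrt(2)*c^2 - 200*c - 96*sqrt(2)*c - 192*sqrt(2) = (c + 2)*(c - 8*sqrt(2))*(c + sqrt(2))*(c + 6*sqrt(2))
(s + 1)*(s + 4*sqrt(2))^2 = s^3 + s^2 + 8*sqrt(2)*s^2 + 8*sqrt(2)*s + 32*s + 32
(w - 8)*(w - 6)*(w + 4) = w^3 - 10*w^2 - 8*w + 192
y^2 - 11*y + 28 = (y - 7)*(y - 4)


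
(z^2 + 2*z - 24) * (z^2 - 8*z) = z^4 - 6*z^3 - 40*z^2 + 192*z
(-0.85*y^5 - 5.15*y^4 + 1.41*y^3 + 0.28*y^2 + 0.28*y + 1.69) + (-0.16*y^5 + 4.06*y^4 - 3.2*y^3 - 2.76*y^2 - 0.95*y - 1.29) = -1.01*y^5 - 1.09*y^4 - 1.79*y^3 - 2.48*y^2 - 0.67*y + 0.4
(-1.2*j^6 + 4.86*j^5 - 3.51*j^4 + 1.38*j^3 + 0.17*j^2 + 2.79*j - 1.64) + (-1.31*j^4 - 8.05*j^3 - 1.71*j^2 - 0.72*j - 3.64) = -1.2*j^6 + 4.86*j^5 - 4.82*j^4 - 6.67*j^3 - 1.54*j^2 + 2.07*j - 5.28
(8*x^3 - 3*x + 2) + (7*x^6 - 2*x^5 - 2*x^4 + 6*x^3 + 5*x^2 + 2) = 7*x^6 - 2*x^5 - 2*x^4 + 14*x^3 + 5*x^2 - 3*x + 4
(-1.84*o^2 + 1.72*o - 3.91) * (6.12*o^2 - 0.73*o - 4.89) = -11.2608*o^4 + 11.8696*o^3 - 16.1872*o^2 - 5.5565*o + 19.1199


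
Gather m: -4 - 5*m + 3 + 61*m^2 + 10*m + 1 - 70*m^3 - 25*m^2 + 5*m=-70*m^3 + 36*m^2 + 10*m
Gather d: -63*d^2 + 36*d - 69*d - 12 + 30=-63*d^2 - 33*d + 18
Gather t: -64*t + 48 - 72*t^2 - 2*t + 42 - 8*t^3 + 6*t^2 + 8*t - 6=-8*t^3 - 66*t^2 - 58*t + 84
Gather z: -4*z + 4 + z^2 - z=z^2 - 5*z + 4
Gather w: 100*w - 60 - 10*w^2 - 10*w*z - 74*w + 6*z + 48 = -10*w^2 + w*(26 - 10*z) + 6*z - 12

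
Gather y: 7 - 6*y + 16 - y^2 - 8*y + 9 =-y^2 - 14*y + 32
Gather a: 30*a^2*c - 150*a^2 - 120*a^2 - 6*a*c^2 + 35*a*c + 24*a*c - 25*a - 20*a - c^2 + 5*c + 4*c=a^2*(30*c - 270) + a*(-6*c^2 + 59*c - 45) - c^2 + 9*c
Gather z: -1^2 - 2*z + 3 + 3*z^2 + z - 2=3*z^2 - z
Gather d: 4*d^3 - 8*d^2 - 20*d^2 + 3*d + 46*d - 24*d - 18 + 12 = 4*d^3 - 28*d^2 + 25*d - 6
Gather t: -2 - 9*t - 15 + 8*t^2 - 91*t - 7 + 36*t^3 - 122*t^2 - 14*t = 36*t^3 - 114*t^2 - 114*t - 24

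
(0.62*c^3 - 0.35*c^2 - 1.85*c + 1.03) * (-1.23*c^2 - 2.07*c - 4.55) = -0.7626*c^5 - 0.8529*c^4 + 0.179*c^3 + 4.1551*c^2 + 6.2854*c - 4.6865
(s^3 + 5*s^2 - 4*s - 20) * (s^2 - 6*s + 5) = s^5 - s^4 - 29*s^3 + 29*s^2 + 100*s - 100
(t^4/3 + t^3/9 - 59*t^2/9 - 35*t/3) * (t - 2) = t^5/3 - 5*t^4/9 - 61*t^3/9 + 13*t^2/9 + 70*t/3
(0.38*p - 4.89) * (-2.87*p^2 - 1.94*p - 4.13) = -1.0906*p^3 + 13.2971*p^2 + 7.9172*p + 20.1957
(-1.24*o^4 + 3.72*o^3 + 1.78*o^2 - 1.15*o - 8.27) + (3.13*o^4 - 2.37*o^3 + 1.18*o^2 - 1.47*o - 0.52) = 1.89*o^4 + 1.35*o^3 + 2.96*o^2 - 2.62*o - 8.79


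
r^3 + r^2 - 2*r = r*(r - 1)*(r + 2)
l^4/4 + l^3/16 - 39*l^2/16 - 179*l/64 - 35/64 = (l/4 + 1/4)*(l - 7/2)*(l + 1/4)*(l + 5/2)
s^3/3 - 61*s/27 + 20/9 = (s/3 + 1)*(s - 5/3)*(s - 4/3)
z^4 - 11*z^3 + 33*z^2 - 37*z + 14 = (z - 7)*(z - 2)*(z - 1)^2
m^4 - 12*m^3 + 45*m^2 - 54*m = m*(m - 6)*(m - 3)^2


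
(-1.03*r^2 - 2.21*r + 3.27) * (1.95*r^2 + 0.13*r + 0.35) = -2.0085*r^4 - 4.4434*r^3 + 5.7287*r^2 - 0.3484*r + 1.1445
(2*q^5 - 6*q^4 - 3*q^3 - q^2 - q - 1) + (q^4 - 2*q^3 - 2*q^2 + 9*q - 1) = 2*q^5 - 5*q^4 - 5*q^3 - 3*q^2 + 8*q - 2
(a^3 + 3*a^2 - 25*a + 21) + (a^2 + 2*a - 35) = a^3 + 4*a^2 - 23*a - 14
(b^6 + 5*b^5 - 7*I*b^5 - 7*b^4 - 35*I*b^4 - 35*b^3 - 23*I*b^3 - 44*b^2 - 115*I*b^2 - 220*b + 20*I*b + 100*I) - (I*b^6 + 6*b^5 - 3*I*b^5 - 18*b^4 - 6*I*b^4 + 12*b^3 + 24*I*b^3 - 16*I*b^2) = b^6 - I*b^6 - b^5 - 4*I*b^5 + 11*b^4 - 29*I*b^4 - 47*b^3 - 47*I*b^3 - 44*b^2 - 99*I*b^2 - 220*b + 20*I*b + 100*I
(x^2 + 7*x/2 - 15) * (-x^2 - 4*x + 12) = -x^4 - 15*x^3/2 + 13*x^2 + 102*x - 180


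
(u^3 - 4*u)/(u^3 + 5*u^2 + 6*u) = (u - 2)/(u + 3)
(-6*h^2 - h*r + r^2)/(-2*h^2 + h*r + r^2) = (-3*h + r)/(-h + r)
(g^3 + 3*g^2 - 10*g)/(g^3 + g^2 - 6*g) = (g + 5)/(g + 3)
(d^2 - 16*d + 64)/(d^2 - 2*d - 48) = (d - 8)/(d + 6)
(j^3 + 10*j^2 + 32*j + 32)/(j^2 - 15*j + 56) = (j^3 + 10*j^2 + 32*j + 32)/(j^2 - 15*j + 56)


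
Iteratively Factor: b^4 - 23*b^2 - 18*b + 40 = (b + 4)*(b^3 - 4*b^2 - 7*b + 10) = (b - 1)*(b + 4)*(b^2 - 3*b - 10) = (b - 1)*(b + 2)*(b + 4)*(b - 5)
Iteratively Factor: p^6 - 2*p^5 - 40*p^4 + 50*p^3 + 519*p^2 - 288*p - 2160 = (p + 3)*(p^5 - 5*p^4 - 25*p^3 + 125*p^2 + 144*p - 720) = (p - 3)*(p + 3)*(p^4 - 2*p^3 - 31*p^2 + 32*p + 240) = (p - 4)*(p - 3)*(p + 3)*(p^3 + 2*p^2 - 23*p - 60) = (p - 5)*(p - 4)*(p - 3)*(p + 3)*(p^2 + 7*p + 12) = (p - 5)*(p - 4)*(p - 3)*(p + 3)*(p + 4)*(p + 3)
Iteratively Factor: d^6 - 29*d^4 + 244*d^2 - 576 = (d + 2)*(d^5 - 2*d^4 - 25*d^3 + 50*d^2 + 144*d - 288) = (d + 2)*(d + 3)*(d^4 - 5*d^3 - 10*d^2 + 80*d - 96) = (d + 2)*(d + 3)*(d + 4)*(d^3 - 9*d^2 + 26*d - 24) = (d - 2)*(d + 2)*(d + 3)*(d + 4)*(d^2 - 7*d + 12) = (d - 3)*(d - 2)*(d + 2)*(d + 3)*(d + 4)*(d - 4)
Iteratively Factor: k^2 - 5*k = (k)*(k - 5)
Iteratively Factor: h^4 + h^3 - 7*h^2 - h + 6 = (h - 1)*(h^3 + 2*h^2 - 5*h - 6) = (h - 1)*(h + 3)*(h^2 - h - 2) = (h - 2)*(h - 1)*(h + 3)*(h + 1)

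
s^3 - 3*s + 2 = (s - 1)^2*(s + 2)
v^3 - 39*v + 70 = (v - 5)*(v - 2)*(v + 7)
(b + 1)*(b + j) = b^2 + b*j + b + j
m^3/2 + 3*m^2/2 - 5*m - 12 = (m/2 + 1)*(m - 3)*(m + 4)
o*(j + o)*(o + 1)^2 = j*o^3 + 2*j*o^2 + j*o + o^4 + 2*o^3 + o^2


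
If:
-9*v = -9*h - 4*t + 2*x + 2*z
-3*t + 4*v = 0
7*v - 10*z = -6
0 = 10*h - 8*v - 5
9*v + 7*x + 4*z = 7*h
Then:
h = -229/2050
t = -209/205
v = -627/820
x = 3421/4100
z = 531/8200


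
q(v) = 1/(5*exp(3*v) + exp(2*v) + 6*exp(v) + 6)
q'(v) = (-15*exp(3*v) - 2*exp(2*v) - 6*exp(v))/(5*exp(3*v) + exp(2*v) + 6*exp(v) + 6)^2 = (-15*exp(2*v) - 2*exp(v) - 6)*exp(v)/(5*exp(3*v) + exp(2*v) + 6*exp(v) + 6)^2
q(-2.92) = 0.16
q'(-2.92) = -0.01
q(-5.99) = 0.17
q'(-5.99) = -0.00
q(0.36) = 0.03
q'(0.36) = -0.06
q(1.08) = 0.01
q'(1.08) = -0.02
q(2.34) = 0.00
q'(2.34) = -0.00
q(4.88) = 0.00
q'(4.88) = -0.00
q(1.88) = 0.00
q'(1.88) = -0.00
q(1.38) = 0.00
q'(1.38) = -0.01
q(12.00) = 0.00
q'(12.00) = 0.00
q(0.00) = 0.06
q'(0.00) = -0.07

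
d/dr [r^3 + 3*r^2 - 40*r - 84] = 3*r^2 + 6*r - 40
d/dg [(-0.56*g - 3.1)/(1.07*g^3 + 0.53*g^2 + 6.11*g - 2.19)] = (1.1984*g^3 + 10.2478*g^2 + 3.286*g + 20.1674)/(1.1449*g^6 + 1.1342*g^5 + 13.3563*g^4 + 1.79*g^3 + 35.0107*g^2 - 26.7618*g + 4.7961)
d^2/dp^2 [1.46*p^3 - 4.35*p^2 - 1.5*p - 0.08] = 8.76*p - 8.7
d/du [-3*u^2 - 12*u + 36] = -6*u - 12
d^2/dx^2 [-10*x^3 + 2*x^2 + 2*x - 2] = 4 - 60*x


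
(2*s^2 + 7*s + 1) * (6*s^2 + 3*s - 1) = 12*s^4 + 48*s^3 + 25*s^2 - 4*s - 1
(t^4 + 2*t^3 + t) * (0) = 0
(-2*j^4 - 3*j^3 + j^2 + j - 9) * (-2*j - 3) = 4*j^5 + 12*j^4 + 7*j^3 - 5*j^2 + 15*j + 27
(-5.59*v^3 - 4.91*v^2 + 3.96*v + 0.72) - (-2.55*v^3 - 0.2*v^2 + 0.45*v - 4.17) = -3.04*v^3 - 4.71*v^2 + 3.51*v + 4.89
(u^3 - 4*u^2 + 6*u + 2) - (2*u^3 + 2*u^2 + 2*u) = -u^3 - 6*u^2 + 4*u + 2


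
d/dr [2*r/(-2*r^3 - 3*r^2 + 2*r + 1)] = 2*(4*r^3 + 3*r^2 + 1)/(4*r^6 + 12*r^5 + r^4 - 16*r^3 - 2*r^2 + 4*r + 1)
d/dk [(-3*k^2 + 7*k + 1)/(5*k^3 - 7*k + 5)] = ((7 - 6*k)*(5*k^3 - 7*k + 5) - (15*k^2 - 7)*(-3*k^2 + 7*k + 1))/(5*k^3 - 7*k + 5)^2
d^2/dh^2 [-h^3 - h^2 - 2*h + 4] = -6*h - 2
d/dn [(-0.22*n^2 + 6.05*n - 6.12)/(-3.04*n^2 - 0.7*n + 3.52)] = (18.546*n^2 - 38.7584*n + 17.012)/(9.2416*n^4 + 4.256*n^3 - 20.9116*n^2 - 4.928*n + 12.3904)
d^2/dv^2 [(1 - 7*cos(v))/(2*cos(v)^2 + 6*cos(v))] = (-25*sin(v)^4/cos(v)^3 - 7*sin(v)^2 - 16 - 53/cos(v) + 18/cos(v)^2 + 43/cos(v)^3)/(2*(cos(v) + 3)^3)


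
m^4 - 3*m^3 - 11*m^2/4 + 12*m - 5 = (m - 5/2)*(m - 2)*(m - 1/2)*(m + 2)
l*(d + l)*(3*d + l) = 3*d^2*l + 4*d*l^2 + l^3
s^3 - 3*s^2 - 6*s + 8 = (s - 4)*(s - 1)*(s + 2)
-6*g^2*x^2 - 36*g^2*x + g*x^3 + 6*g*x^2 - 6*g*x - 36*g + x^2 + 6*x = (-6*g + x)*(x + 6)*(g*x + 1)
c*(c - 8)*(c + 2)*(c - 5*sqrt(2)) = c^4 - 5*sqrt(2)*c^3 - 6*c^3 - 16*c^2 + 30*sqrt(2)*c^2 + 80*sqrt(2)*c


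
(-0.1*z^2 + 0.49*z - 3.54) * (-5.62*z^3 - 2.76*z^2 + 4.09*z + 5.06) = 0.562*z^5 - 2.4778*z^4 + 18.1334*z^3 + 11.2685*z^2 - 11.9992*z - 17.9124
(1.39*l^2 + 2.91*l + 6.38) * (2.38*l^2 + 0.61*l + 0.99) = 3.3082*l^4 + 7.7737*l^3 + 18.3356*l^2 + 6.7727*l + 6.3162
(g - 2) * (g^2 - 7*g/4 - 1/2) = g^3 - 15*g^2/4 + 3*g + 1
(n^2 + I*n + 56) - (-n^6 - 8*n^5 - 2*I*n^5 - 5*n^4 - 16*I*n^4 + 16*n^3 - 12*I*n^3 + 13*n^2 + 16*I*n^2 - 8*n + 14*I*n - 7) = n^6 + 8*n^5 + 2*I*n^5 + 5*n^4 + 16*I*n^4 - 16*n^3 + 12*I*n^3 - 12*n^2 - 16*I*n^2 + 8*n - 13*I*n + 63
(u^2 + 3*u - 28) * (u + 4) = u^3 + 7*u^2 - 16*u - 112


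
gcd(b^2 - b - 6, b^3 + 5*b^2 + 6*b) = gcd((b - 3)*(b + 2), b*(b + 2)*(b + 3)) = b + 2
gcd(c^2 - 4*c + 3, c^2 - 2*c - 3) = c - 3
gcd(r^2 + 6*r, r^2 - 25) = 1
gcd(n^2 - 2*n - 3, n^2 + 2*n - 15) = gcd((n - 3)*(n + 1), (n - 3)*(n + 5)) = n - 3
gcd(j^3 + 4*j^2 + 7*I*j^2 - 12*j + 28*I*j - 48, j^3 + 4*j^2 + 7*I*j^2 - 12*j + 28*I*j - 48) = j^3 + j^2*(4 + 7*I) + j*(-12 + 28*I) - 48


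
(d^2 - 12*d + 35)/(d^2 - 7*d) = (d - 5)/d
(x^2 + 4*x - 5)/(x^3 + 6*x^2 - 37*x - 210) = (x - 1)/(x^2 + x - 42)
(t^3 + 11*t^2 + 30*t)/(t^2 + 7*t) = (t^2 + 11*t + 30)/(t + 7)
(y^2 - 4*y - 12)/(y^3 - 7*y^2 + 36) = 1/(y - 3)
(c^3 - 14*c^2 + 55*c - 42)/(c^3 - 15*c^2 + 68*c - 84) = (c - 1)/(c - 2)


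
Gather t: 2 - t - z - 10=-t - z - 8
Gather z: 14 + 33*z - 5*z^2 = -5*z^2 + 33*z + 14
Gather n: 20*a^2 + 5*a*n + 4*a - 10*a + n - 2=20*a^2 - 6*a + n*(5*a + 1) - 2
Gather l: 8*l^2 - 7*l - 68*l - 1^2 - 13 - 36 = 8*l^2 - 75*l - 50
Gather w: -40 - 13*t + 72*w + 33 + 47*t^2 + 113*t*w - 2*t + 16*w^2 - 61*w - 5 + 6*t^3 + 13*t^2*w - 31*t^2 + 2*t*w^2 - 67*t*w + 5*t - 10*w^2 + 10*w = 6*t^3 + 16*t^2 - 10*t + w^2*(2*t + 6) + w*(13*t^2 + 46*t + 21) - 12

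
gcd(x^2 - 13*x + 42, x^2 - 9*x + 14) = x - 7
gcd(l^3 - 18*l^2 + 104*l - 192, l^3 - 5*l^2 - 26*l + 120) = l^2 - 10*l + 24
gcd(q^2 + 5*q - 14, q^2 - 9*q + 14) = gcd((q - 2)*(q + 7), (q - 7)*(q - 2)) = q - 2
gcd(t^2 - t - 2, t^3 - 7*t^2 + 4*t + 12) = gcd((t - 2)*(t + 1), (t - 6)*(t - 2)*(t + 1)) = t^2 - t - 2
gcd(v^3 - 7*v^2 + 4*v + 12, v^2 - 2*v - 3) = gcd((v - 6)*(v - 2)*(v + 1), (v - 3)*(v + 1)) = v + 1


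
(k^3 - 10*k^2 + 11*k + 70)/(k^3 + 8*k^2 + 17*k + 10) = (k^2 - 12*k + 35)/(k^2 + 6*k + 5)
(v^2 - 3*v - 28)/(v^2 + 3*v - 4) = (v - 7)/(v - 1)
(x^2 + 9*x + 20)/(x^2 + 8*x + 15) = (x + 4)/(x + 3)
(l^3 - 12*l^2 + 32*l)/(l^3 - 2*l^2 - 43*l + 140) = l*(l - 8)/(l^2 + 2*l - 35)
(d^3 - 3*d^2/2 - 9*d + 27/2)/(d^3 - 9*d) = (d - 3/2)/d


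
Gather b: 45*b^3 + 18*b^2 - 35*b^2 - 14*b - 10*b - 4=45*b^3 - 17*b^2 - 24*b - 4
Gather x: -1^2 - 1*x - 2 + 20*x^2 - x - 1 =20*x^2 - 2*x - 4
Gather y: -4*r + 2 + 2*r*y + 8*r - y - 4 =4*r + y*(2*r - 1) - 2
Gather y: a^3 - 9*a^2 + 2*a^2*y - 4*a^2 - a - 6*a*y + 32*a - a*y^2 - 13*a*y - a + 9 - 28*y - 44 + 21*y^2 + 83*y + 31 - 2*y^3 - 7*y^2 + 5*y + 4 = a^3 - 13*a^2 + 30*a - 2*y^3 + y^2*(14 - a) + y*(2*a^2 - 19*a + 60)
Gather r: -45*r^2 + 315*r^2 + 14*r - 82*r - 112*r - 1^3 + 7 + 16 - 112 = 270*r^2 - 180*r - 90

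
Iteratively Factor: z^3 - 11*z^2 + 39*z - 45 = (z - 5)*(z^2 - 6*z + 9) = (z - 5)*(z - 3)*(z - 3)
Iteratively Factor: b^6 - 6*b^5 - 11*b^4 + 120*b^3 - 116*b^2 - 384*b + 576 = (b - 3)*(b^5 - 3*b^4 - 20*b^3 + 60*b^2 + 64*b - 192) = (b - 3)*(b - 2)*(b^4 - b^3 - 22*b^2 + 16*b + 96) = (b - 3)*(b - 2)*(b + 4)*(b^3 - 5*b^2 - 2*b + 24) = (b - 4)*(b - 3)*(b - 2)*(b + 4)*(b^2 - b - 6) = (b - 4)*(b - 3)^2*(b - 2)*(b + 4)*(b + 2)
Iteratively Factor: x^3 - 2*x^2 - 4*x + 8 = (x - 2)*(x^2 - 4) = (x - 2)*(x + 2)*(x - 2)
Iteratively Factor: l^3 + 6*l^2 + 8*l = (l + 4)*(l^2 + 2*l) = (l + 2)*(l + 4)*(l)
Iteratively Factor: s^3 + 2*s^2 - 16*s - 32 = (s + 4)*(s^2 - 2*s - 8) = (s - 4)*(s + 4)*(s + 2)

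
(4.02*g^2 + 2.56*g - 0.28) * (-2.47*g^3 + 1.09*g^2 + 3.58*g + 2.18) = -9.9294*g^5 - 1.9414*g^4 + 17.8736*g^3 + 17.6232*g^2 + 4.5784*g - 0.6104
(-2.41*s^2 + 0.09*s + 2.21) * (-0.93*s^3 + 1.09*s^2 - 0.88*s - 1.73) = 2.2413*s^5 - 2.7106*s^4 + 0.1636*s^3 + 6.499*s^2 - 2.1005*s - 3.8233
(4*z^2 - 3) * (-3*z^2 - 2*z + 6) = -12*z^4 - 8*z^3 + 33*z^2 + 6*z - 18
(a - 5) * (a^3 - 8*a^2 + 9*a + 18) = a^4 - 13*a^3 + 49*a^2 - 27*a - 90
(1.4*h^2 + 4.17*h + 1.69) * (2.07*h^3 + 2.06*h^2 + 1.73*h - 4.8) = 2.898*h^5 + 11.5159*h^4 + 14.5105*h^3 + 3.9755*h^2 - 17.0923*h - 8.112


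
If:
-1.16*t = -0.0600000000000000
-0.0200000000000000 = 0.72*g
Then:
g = -0.03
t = 0.05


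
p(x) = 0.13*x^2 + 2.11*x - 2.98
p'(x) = 0.26*x + 2.11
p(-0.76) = -4.51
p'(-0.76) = 1.91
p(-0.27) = -3.54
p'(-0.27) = 2.04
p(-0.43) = -3.86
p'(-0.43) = 2.00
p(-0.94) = -4.85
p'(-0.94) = 1.87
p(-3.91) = -9.24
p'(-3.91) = 1.09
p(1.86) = 1.39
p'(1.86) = 2.59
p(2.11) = 2.05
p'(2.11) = 2.66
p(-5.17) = -10.41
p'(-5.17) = 0.77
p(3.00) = 4.52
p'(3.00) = 2.89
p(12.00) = 41.06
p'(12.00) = 5.23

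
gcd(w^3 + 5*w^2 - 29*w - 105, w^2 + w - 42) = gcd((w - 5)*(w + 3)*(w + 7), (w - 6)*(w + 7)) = w + 7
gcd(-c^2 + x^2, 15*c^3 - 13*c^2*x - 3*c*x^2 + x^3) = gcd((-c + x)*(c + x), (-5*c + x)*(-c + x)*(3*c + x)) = -c + x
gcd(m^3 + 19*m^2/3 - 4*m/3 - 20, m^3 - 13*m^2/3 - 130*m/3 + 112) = m + 6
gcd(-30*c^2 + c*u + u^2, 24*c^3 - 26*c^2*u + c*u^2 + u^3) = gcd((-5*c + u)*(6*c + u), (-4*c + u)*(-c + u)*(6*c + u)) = 6*c + u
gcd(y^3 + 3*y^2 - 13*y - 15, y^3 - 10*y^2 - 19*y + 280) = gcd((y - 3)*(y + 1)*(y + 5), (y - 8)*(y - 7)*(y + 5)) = y + 5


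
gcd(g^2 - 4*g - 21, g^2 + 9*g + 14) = 1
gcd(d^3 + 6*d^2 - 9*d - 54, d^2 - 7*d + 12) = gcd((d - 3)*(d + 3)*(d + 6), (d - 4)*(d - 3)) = d - 3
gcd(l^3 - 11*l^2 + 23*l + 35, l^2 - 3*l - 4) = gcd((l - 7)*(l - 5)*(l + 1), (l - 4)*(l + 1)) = l + 1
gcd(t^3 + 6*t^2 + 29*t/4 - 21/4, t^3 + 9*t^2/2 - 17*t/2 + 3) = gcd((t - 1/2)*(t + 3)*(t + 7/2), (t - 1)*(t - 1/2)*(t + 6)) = t - 1/2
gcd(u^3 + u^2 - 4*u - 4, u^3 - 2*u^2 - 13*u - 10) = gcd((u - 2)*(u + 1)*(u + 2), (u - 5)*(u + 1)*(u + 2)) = u^2 + 3*u + 2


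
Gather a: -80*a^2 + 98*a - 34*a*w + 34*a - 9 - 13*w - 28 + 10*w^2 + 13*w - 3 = -80*a^2 + a*(132 - 34*w) + 10*w^2 - 40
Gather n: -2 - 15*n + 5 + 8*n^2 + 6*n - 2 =8*n^2 - 9*n + 1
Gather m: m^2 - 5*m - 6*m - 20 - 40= m^2 - 11*m - 60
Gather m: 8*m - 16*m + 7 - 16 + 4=-8*m - 5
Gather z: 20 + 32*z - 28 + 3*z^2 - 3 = 3*z^2 + 32*z - 11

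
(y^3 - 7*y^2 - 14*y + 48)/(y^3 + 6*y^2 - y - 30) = (y - 8)/(y + 5)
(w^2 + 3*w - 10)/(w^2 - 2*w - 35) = (w - 2)/(w - 7)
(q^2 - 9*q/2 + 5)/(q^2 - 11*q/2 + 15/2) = (q - 2)/(q - 3)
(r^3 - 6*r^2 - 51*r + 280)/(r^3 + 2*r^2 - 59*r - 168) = (r - 5)/(r + 3)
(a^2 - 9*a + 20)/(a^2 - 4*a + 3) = (a^2 - 9*a + 20)/(a^2 - 4*a + 3)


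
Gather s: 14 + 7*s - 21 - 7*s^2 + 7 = -7*s^2 + 7*s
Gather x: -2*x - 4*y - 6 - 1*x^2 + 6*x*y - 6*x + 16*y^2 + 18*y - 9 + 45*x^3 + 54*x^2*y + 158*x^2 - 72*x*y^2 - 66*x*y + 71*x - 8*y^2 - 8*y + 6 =45*x^3 + x^2*(54*y + 157) + x*(-72*y^2 - 60*y + 63) + 8*y^2 + 6*y - 9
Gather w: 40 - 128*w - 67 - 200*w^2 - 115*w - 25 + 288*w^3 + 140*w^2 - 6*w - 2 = 288*w^3 - 60*w^2 - 249*w - 54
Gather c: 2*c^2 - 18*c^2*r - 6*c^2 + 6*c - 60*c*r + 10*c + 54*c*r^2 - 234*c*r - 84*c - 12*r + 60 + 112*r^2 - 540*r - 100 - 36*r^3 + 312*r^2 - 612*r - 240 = c^2*(-18*r - 4) + c*(54*r^2 - 294*r - 68) - 36*r^3 + 424*r^2 - 1164*r - 280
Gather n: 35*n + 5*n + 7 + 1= 40*n + 8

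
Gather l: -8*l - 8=-8*l - 8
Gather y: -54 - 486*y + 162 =108 - 486*y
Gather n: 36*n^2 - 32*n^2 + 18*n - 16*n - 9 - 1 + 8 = 4*n^2 + 2*n - 2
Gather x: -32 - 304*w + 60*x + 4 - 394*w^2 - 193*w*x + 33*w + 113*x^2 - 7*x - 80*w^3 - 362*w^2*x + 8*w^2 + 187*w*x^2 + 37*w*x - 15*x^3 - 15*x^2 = -80*w^3 - 386*w^2 - 271*w - 15*x^3 + x^2*(187*w + 98) + x*(-362*w^2 - 156*w + 53) - 28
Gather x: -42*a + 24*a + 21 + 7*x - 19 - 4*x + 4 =-18*a + 3*x + 6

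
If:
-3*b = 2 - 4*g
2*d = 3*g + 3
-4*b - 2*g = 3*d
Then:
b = -62/71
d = 90/71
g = -11/71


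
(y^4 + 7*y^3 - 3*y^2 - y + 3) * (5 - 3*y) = -3*y^5 - 16*y^4 + 44*y^3 - 12*y^2 - 14*y + 15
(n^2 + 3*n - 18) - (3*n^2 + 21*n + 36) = -2*n^2 - 18*n - 54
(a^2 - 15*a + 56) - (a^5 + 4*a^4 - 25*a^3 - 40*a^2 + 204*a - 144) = -a^5 - 4*a^4 + 25*a^3 + 41*a^2 - 219*a + 200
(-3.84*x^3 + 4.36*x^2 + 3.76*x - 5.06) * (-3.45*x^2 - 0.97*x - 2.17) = 13.248*x^5 - 11.3172*x^4 - 8.8684*x^3 + 4.3486*x^2 - 3.251*x + 10.9802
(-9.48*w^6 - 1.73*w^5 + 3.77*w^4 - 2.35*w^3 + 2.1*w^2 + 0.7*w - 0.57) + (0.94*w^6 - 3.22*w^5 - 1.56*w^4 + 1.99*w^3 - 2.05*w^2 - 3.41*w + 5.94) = -8.54*w^6 - 4.95*w^5 + 2.21*w^4 - 0.36*w^3 + 0.0500000000000003*w^2 - 2.71*w + 5.37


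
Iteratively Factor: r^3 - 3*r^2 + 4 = (r - 2)*(r^2 - r - 2) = (r - 2)^2*(r + 1)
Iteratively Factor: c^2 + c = (c + 1)*(c)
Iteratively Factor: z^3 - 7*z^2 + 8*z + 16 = (z + 1)*(z^2 - 8*z + 16) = (z - 4)*(z + 1)*(z - 4)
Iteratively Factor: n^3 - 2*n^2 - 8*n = (n + 2)*(n^2 - 4*n) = (n - 4)*(n + 2)*(n)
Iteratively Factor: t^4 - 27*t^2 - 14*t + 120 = (t + 3)*(t^3 - 3*t^2 - 18*t + 40) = (t + 3)*(t + 4)*(t^2 - 7*t + 10) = (t - 2)*(t + 3)*(t + 4)*(t - 5)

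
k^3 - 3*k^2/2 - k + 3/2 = (k - 3/2)*(k - 1)*(k + 1)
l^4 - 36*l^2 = l^2*(l - 6)*(l + 6)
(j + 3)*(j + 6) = j^2 + 9*j + 18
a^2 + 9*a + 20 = (a + 4)*(a + 5)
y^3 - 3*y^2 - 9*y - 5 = (y - 5)*(y + 1)^2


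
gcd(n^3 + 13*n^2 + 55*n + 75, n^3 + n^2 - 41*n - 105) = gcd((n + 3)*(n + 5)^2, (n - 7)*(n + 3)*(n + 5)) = n^2 + 8*n + 15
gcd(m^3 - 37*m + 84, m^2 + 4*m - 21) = m^2 + 4*m - 21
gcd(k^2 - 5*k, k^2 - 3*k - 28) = 1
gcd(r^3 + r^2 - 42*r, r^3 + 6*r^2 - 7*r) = r^2 + 7*r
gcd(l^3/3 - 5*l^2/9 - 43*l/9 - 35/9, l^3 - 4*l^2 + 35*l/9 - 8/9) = 1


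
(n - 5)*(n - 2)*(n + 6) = n^3 - n^2 - 32*n + 60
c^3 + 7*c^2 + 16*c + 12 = (c + 2)^2*(c + 3)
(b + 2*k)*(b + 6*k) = b^2 + 8*b*k + 12*k^2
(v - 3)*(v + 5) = v^2 + 2*v - 15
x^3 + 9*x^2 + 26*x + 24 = (x + 2)*(x + 3)*(x + 4)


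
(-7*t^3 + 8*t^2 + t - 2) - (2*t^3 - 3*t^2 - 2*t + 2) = -9*t^3 + 11*t^2 + 3*t - 4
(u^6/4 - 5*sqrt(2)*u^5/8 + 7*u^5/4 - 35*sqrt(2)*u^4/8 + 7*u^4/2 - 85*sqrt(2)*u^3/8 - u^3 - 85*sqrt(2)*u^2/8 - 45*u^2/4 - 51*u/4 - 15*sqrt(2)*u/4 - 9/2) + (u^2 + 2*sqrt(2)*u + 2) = u^6/4 - 5*sqrt(2)*u^5/8 + 7*u^5/4 - 35*sqrt(2)*u^4/8 + 7*u^4/2 - 85*sqrt(2)*u^3/8 - u^3 - 85*sqrt(2)*u^2/8 - 41*u^2/4 - 51*u/4 - 7*sqrt(2)*u/4 - 5/2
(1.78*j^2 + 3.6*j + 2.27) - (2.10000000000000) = 1.78*j^2 + 3.6*j + 0.17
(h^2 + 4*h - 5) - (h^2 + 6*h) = -2*h - 5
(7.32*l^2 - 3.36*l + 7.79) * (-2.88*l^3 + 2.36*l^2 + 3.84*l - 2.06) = -21.0816*l^5 + 26.952*l^4 - 2.256*l^3 - 9.5972*l^2 + 36.8352*l - 16.0474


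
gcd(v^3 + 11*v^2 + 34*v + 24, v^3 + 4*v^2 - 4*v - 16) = v + 4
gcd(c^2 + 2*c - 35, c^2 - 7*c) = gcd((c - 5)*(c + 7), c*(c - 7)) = 1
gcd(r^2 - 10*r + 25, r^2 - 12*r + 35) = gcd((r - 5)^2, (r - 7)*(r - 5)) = r - 5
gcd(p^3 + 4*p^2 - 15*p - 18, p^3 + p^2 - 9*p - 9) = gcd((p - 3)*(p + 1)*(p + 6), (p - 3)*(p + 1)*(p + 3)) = p^2 - 2*p - 3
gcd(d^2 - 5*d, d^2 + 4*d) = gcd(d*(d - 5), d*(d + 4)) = d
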